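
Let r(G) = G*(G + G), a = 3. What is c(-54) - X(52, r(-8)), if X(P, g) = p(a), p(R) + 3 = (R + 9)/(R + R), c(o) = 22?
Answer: 23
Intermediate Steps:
r(G) = 2*G² (r(G) = G*(2*G) = 2*G²)
p(R) = -3 + (9 + R)/(2*R) (p(R) = -3 + (R + 9)/(R + R) = -3 + (9 + R)/((2*R)) = -3 + (9 + R)*(1/(2*R)) = -3 + (9 + R)/(2*R))
X(P, g) = -1 (X(P, g) = (½)*(9 - 5*3)/3 = (½)*(⅓)*(9 - 15) = (½)*(⅓)*(-6) = -1)
c(-54) - X(52, r(-8)) = 22 - 1*(-1) = 22 + 1 = 23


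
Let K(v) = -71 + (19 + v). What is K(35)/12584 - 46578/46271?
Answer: -586924159/582274264 ≈ -1.0080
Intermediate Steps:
K(v) = -52 + v
K(35)/12584 - 46578/46271 = (-52 + 35)/12584 - 46578/46271 = -17*1/12584 - 46578*1/46271 = -17/12584 - 46578/46271 = -586924159/582274264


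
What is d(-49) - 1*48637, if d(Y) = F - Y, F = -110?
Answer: -48698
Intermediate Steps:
d(Y) = -110 - Y
d(-49) - 1*48637 = (-110 - 1*(-49)) - 1*48637 = (-110 + 49) - 48637 = -61 - 48637 = -48698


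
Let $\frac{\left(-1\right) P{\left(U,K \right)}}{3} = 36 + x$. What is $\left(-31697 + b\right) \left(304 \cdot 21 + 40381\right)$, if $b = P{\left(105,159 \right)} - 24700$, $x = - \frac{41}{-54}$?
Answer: $- \frac{47566131215}{18} \approx -2.6426 \cdot 10^{9}$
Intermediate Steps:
$x = \frac{41}{54}$ ($x = \left(-41\right) \left(- \frac{1}{54}\right) = \frac{41}{54} \approx 0.75926$)
$P{\left(U,K \right)} = - \frac{1985}{18}$ ($P{\left(U,K \right)} = - 3 \left(36 + \frac{41}{54}\right) = \left(-3\right) \frac{1985}{54} = - \frac{1985}{18}$)
$b = - \frac{446585}{18}$ ($b = - \frac{1985}{18} - 24700 = - \frac{446585}{18} \approx -24810.0$)
$\left(-31697 + b\right) \left(304 \cdot 21 + 40381\right) = \left(-31697 - \frac{446585}{18}\right) \left(304 \cdot 21 + 40381\right) = - \frac{1017131 \left(6384 + 40381\right)}{18} = \left(- \frac{1017131}{18}\right) 46765 = - \frac{47566131215}{18}$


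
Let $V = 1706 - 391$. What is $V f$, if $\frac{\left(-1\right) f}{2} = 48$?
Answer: $-126240$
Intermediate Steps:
$V = 1315$ ($V = 1706 - 391 = 1315$)
$f = -96$ ($f = \left(-2\right) 48 = -96$)
$V f = 1315 \left(-96\right) = -126240$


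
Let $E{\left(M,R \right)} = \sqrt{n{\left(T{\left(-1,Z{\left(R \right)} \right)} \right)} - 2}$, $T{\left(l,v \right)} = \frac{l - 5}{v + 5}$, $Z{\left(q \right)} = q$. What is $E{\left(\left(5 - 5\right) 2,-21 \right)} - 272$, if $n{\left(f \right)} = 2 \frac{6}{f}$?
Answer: $-272 + \sqrt{30} \approx -266.52$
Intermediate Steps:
$T{\left(l,v \right)} = \frac{-5 + l}{5 + v}$
$n{\left(f \right)} = \frac{12}{f}$
$E{\left(M,R \right)} = \sqrt{-12 - 2 R}$ ($E{\left(M,R \right)} = \sqrt{\frac{12}{\frac{1}{5 + R} \left(-5 - 1\right)} - 2} = \sqrt{\frac{12}{\frac{1}{5 + R} \left(-6\right)} - 2} = \sqrt{\frac{12}{\left(-6\right) \frac{1}{5 + R}} - 2} = \sqrt{12 \left(- \frac{5}{6} - \frac{R}{6}\right) - 2} = \sqrt{\left(-10 - 2 R\right) - 2} = \sqrt{-12 - 2 R}$)
$E{\left(\left(5 - 5\right) 2,-21 \right)} - 272 = \sqrt{-12 - -42} - 272 = \sqrt{-12 + 42} - 272 = \sqrt{30} - 272 = -272 + \sqrt{30}$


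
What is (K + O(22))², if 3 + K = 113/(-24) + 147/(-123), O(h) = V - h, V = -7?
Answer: 1391066209/968256 ≈ 1436.7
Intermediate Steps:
O(h) = -7 - h
K = -8761/984 (K = -3 + (113/(-24) + 147/(-123)) = -3 + (113*(-1/24) + 147*(-1/123)) = -3 + (-113/24 - 49/41) = -3 - 5809/984 = -8761/984 ≈ -8.9035)
(K + O(22))² = (-8761/984 + (-7 - 1*22))² = (-8761/984 + (-7 - 22))² = (-8761/984 - 29)² = (-37297/984)² = 1391066209/968256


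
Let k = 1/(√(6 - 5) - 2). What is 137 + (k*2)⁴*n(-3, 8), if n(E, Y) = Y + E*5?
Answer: 25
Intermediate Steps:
n(E, Y) = Y + 5*E
k = -1 (k = 1/(√1 - 2) = 1/(1 - 2) = 1/(-1) = -1)
137 + (k*2)⁴*n(-3, 8) = 137 + (-1*2)⁴*(8 + 5*(-3)) = 137 + (-2)⁴*(8 - 15) = 137 + 16*(-7) = 137 - 112 = 25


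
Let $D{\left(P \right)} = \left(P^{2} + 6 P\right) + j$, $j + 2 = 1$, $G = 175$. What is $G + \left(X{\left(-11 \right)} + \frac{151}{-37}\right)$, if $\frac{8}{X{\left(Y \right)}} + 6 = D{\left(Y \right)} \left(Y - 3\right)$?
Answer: $\frac{2409296}{14097} \approx 170.91$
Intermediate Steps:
$j = -1$ ($j = -2 + 1 = -1$)
$D{\left(P \right)} = -1 + P^{2} + 6 P$ ($D{\left(P \right)} = \left(P^{2} + 6 P\right) - 1 = -1 + P^{2} + 6 P$)
$X{\left(Y \right)} = \frac{8}{-6 + \left(-3 + Y\right) \left(-1 + Y^{2} + 6 Y\right)}$ ($X{\left(Y \right)} = \frac{8}{-6 + \left(-1 + Y^{2} + 6 Y\right) \left(Y - 3\right)} = \frac{8}{-6 + \left(-1 + Y^{2} + 6 Y\right) \left(-3 + Y\right)} = \frac{8}{-6 + \left(-3 + Y\right) \left(-1 + Y^{2} + 6 Y\right)}$)
$G + \left(X{\left(-11 \right)} + \frac{151}{-37}\right) = 175 + \left(\frac{8}{-3 + \left(-11\right)^{3} - -209 + 3 \left(-11\right)^{2}} + \frac{151}{-37}\right) = 175 + \left(\frac{8}{-3 - 1331 + 209 + 3 \cdot 121} + 151 \left(- \frac{1}{37}\right)\right) = 175 - \left(\frac{151}{37} - \frac{8}{-3 - 1331 + 209 + 363}\right) = 175 - \left(\frac{151}{37} - \frac{8}{-762}\right) = 175 + \left(8 \left(- \frac{1}{762}\right) - \frac{151}{37}\right) = 175 - \frac{57679}{14097} = \frac{2409296}{14097}$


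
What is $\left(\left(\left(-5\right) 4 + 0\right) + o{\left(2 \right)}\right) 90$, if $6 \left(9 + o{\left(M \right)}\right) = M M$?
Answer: $-2550$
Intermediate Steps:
$o{\left(M \right)} = -9 + \frac{M^{2}}{6}$ ($o{\left(M \right)} = -9 + \frac{M M}{6} = -9 + \frac{M^{2}}{6}$)
$\left(\left(\left(-5\right) 4 + 0\right) + o{\left(2 \right)}\right) 90 = \left(\left(\left(-5\right) 4 + 0\right) - \left(9 - \frac{2^{2}}{6}\right)\right) 90 = \left(\left(-20 + 0\right) + \left(-9 + \frac{1}{6} \cdot 4\right)\right) 90 = \left(-20 + \left(-9 + \frac{2}{3}\right)\right) 90 = \left(-20 - \frac{25}{3}\right) 90 = \left(- \frac{85}{3}\right) 90 = -2550$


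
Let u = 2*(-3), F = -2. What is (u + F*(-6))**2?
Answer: 36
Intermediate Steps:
u = -6
(u + F*(-6))**2 = (-6 - 2*(-6))**2 = (-6 + 12)**2 = 6**2 = 36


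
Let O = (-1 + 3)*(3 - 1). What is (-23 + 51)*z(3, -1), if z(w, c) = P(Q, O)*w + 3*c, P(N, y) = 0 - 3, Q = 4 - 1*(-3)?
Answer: -336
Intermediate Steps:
Q = 7 (Q = 4 + 3 = 7)
O = 4 (O = 2*2 = 4)
P(N, y) = -3
z(w, c) = -3*w + 3*c
(-23 + 51)*z(3, -1) = (-23 + 51)*(-3*3 + 3*(-1)) = 28*(-9 - 3) = 28*(-12) = -336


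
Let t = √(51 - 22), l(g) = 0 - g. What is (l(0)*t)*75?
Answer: 0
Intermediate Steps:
l(g) = -g
t = √29 ≈ 5.3852
(l(0)*t)*75 = ((-1*0)*√29)*75 = (0*√29)*75 = 0*75 = 0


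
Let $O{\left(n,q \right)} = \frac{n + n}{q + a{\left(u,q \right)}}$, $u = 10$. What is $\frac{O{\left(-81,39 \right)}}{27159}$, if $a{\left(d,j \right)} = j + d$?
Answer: $- \frac{27}{398332} \approx -6.7783 \cdot 10^{-5}$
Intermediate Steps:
$a{\left(d,j \right)} = d + j$
$O{\left(n,q \right)} = \frac{2 n}{10 + 2 q}$ ($O{\left(n,q \right)} = \frac{n + n}{q + \left(10 + q\right)} = \frac{2 n}{10 + 2 q}$)
$\frac{O{\left(-81,39 \right)}}{27159} = \frac{\left(-81\right) \frac{1}{5 + 39}}{27159} = - \frac{81}{44} \cdot \frac{1}{27159} = \left(-81\right) \frac{1}{44} \cdot \frac{1}{27159} = \left(- \frac{81}{44}\right) \frac{1}{27159} = - \frac{27}{398332}$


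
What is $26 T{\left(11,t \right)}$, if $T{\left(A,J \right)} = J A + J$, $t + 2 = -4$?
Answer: $-1872$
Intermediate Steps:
$t = -6$ ($t = -2 - 4 = -6$)
$T{\left(A,J \right)} = J + A J$ ($T{\left(A,J \right)} = A J + J = J + A J$)
$26 T{\left(11,t \right)} = 26 \left(- 6 \left(1 + 11\right)\right) = 26 \left(\left(-6\right) 12\right) = 26 \left(-72\right) = -1872$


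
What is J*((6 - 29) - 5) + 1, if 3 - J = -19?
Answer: -615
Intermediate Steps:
J = 22 (J = 3 - 1*(-19) = 3 + 19 = 22)
J*((6 - 29) - 5) + 1 = 22*((6 - 29) - 5) + 1 = 22*(-23 - 5) + 1 = 22*(-28) + 1 = -616 + 1 = -615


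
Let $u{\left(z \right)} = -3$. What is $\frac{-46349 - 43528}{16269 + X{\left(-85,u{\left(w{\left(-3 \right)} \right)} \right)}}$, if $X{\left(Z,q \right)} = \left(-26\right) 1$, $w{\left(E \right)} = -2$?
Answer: $- \frac{89877}{16243} \approx -5.5333$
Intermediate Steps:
$X{\left(Z,q \right)} = -26$
$\frac{-46349 - 43528}{16269 + X{\left(-85,u{\left(w{\left(-3 \right)} \right)} \right)}} = \frac{-46349 - 43528}{16269 - 26} = - \frac{89877}{16243}$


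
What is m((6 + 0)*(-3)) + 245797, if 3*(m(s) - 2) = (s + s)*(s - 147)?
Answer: 247779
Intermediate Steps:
m(s) = 2 + 2*s*(-147 + s)/3 (m(s) = 2 + ((s + s)*(s - 147))/3 = 2 + ((2*s)*(-147 + s))/3 = 2 + (2*s*(-147 + s))/3 = 2 + 2*s*(-147 + s)/3)
m((6 + 0)*(-3)) + 245797 = (2 - 98*(6 + 0)*(-3) + 2*((6 + 0)*(-3))**2/3) + 245797 = (2 - 588*(-3) + 2*(6*(-3))**2/3) + 245797 = (2 - 98*(-18) + (2/3)*(-18)**2) + 245797 = (2 + 1764 + (2/3)*324) + 245797 = (2 + 1764 + 216) + 245797 = 1982 + 245797 = 247779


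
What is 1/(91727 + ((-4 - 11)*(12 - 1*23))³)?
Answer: 1/4583852 ≈ 2.1816e-7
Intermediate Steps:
1/(91727 + ((-4 - 11)*(12 - 1*23))³) = 1/(91727 + (-15*(12 - 23))³) = 1/(91727 + (-15*(-11))³) = 1/(91727 + 165³) = 1/(91727 + 4492125) = 1/4583852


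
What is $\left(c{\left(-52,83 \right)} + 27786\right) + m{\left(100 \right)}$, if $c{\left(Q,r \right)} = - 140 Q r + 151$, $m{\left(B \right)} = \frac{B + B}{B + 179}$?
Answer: $\frac{176377583}{279} \approx 6.3218 \cdot 10^{5}$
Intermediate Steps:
$m{\left(B \right)} = \frac{2 B}{179 + B}$
$c{\left(Q,r \right)} = 151 - 140 Q r$ ($c{\left(Q,r \right)} = - 140 Q r + 151 = 151 - 140 Q r$)
$\left(c{\left(-52,83 \right)} + 27786\right) + m{\left(100 \right)} = \left(\left(151 - \left(-7280\right) 83\right) + 27786\right) + 2 \cdot 100 \frac{1}{179 + 100} = \left(\left(151 + 604240\right) + 27786\right) + 2 \cdot 100 \cdot \frac{1}{279} = \left(604391 + 27786\right) + 2 \cdot 100 \cdot \frac{1}{279} = 632177 + \frac{200}{279} = \frac{176377583}{279}$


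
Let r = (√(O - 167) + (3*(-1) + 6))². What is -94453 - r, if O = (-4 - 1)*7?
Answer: -94260 - 6*I*√202 ≈ -94260.0 - 85.276*I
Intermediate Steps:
O = -35 (O = -5*7 = -35)
r = (3 + I*√202)² (r = (√(-35 - 167) + (3*(-1) + 6))² = (√(-202) + (-3 + 6))² = (I*√202 + 3)² = (3 + I*√202)² ≈ -193.0 + 85.276*I)
-94453 - r = -94453 - (3 + I*√202)²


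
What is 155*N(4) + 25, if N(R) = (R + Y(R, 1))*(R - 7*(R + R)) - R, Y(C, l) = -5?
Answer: 7465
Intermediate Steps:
N(R) = -R - 13*R*(-5 + R) (N(R) = (R - 5)*(R - 7*(R + R)) - R = (-5 + R)*(R - 14*R) - R = (-5 + R)*(-13*R) - R = -13*R*(-5 + R) - R = -R - 13*R*(-5 + R))
155*N(4) + 25 = 155*(4*(64 - 13*4)) + 25 = 155*(4*(64 - 52)) + 25 = 155*(4*12) + 25 = 155*48 + 25 = 7440 + 25 = 7465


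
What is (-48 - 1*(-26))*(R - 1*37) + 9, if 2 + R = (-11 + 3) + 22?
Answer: 559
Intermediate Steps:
R = 12 (R = -2 + ((-11 + 3) + 22) = -2 + (-8 + 22) = -2 + 14 = 12)
(-48 - 1*(-26))*(R - 1*37) + 9 = (-48 - 1*(-26))*(12 - 1*37) + 9 = (-48 + 26)*(12 - 37) + 9 = -22*(-25) + 9 = 550 + 9 = 559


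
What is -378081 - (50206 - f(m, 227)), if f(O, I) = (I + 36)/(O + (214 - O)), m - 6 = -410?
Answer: -91653155/214 ≈ -4.2829e+5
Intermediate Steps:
m = -404 (m = 6 - 410 = -404)
f(O, I) = 18/107 + I/214 (f(O, I) = (36 + I)/214 = (36 + I)*(1/214) = 18/107 + I/214)
-378081 - (50206 - f(m, 227)) = -378081 - (50206 - (18/107 + (1/214)*227)) = -378081 - (50206 - (18/107 + 227/214)) = -378081 - (50206 - 1*263/214) = -378081 - (50206 - 263/214) = -378081 - 1*10743821/214 = -378081 - 10743821/214 = -91653155/214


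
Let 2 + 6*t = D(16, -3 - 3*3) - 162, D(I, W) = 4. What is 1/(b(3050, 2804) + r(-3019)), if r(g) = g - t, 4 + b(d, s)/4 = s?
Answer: 3/24623 ≈ 0.00012184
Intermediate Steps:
b(d, s) = -16 + 4*s
t = -80/3 (t = -⅓ + (4 - 162)/6 = -⅓ + (⅙)*(-158) = -⅓ - 79/3 = -80/3 ≈ -26.667)
r(g) = 80/3 + g (r(g) = g - 1*(-80/3) = g + 80/3 = 80/3 + g)
1/(b(3050, 2804) + r(-3019)) = 1/((-16 + 4*2804) + (80/3 - 3019)) = 1/((-16 + 11216) - 8977/3) = 1/(11200 - 8977/3) = 1/(24623/3) = 3/24623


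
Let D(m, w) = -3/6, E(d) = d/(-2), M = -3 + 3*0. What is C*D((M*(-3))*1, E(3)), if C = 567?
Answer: -567/2 ≈ -283.50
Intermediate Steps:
M = -3 (M = -3 + 0 = -3)
E(d) = -d/2 (E(d) = d*(-1/2) = -d/2)
D(m, w) = -1/2 (D(m, w) = -3*1/6 = -1/2)
C*D((M*(-3))*1, E(3)) = 567*(-1/2) = -567/2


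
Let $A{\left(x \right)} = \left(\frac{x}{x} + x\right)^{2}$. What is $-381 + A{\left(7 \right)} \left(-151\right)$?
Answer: $-10045$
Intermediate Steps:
$A{\left(x \right)} = \left(1 + x\right)^{2}$
$-381 + A{\left(7 \right)} \left(-151\right) = -381 + \left(1 + 7\right)^{2} \left(-151\right) = -381 + 8^{2} \left(-151\right) = -381 + 64 \left(-151\right) = -381 - 9664 = -10045$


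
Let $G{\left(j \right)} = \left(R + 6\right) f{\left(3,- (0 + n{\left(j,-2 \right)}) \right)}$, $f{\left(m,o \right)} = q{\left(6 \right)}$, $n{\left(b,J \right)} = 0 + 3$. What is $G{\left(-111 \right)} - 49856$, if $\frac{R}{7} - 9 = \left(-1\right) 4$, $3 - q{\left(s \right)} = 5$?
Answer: $-49938$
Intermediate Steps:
$n{\left(b,J \right)} = 3$
$q{\left(s \right)} = -2$ ($q{\left(s \right)} = 3 - 5 = -2$)
$f{\left(m,o \right)} = -2$
$R = 35$ ($R = 63 + 7 \left(\left(-1\right) 4\right) = 63 + 7 \left(-4\right) = 63 - 28 = 35$)
$G{\left(j \right)} = -82$ ($G{\left(j \right)} = \left(35 + 6\right) \left(-2\right) = 41 \left(-2\right) = -82$)
$G{\left(-111 \right)} - 49856 = -82 - 49856 = -49938$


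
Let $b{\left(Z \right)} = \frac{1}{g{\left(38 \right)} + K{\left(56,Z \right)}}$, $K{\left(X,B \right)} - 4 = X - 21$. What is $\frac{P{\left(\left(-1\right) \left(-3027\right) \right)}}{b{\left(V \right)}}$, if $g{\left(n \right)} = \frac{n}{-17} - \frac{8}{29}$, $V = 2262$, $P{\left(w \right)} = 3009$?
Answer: $\frac{3184053}{29} \approx 1.0979 \cdot 10^{5}$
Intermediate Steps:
$g{\left(n \right)} = - \frac{8}{29} - \frac{n}{17}$ ($g{\left(n \right)} = n \left(- \frac{1}{17}\right) - \frac{8}{29} = - \frac{n}{17} - \frac{8}{29} = - \frac{8}{29} - \frac{n}{17}$)
$K{\left(X,B \right)} = -17 + X$ ($K{\left(X,B \right)} = 4 + \left(X - 21\right) = 4 + \left(-21 + X\right) = -17 + X$)
$b{\left(Z \right)} = \frac{493}{17989}$ ($b{\left(Z \right)} = \frac{1}{\left(- \frac{8}{29} - \frac{38}{17}\right) + \left(-17 + 56\right)} = \frac{1}{\left(- \frac{8}{29} - \frac{38}{17}\right) + 39} = \frac{1}{- \frac{1238}{493} + 39} = \frac{1}{\frac{17989}{493}} = \frac{493}{17989}$)
$\frac{P{\left(\left(-1\right) \left(-3027\right) \right)}}{b{\left(V \right)}} = \frac{3009}{\frac{493}{17989}} = 3009 \cdot \frac{17989}{493} = \frac{3184053}{29}$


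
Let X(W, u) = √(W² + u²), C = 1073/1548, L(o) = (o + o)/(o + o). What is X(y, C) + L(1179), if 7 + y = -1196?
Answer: 1 + √3467953866865/1548 ≈ 1204.0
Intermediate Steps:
y = -1203 (y = -7 - 1196 = -1203)
L(o) = 1 (L(o) = (2*o)/((2*o)) = (2*o)*(1/(2*o)) = 1)
C = 1073/1548 (C = 1073*(1/1548) = 1073/1548 ≈ 0.69315)
X(y, C) + L(1179) = √((-1203)² + (1073/1548)²) + 1 = √(1447209 + 1151329/2396304) + 1 = √(3467953866865/2396304) + 1 = √3467953866865/1548 + 1 = 1 + √3467953866865/1548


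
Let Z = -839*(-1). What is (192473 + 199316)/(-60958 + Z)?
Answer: -391789/60119 ≈ -6.5169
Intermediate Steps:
Z = 839
(192473 + 199316)/(-60958 + Z) = (192473 + 199316)/(-60958 + 839) = 391789/(-60119) = 391789*(-1/60119) = -391789/60119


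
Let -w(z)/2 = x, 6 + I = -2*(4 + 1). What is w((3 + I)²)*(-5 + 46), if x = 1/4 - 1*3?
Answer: 451/2 ≈ 225.50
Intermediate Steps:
I = -16 (I = -6 - 2*(4 + 1) = -6 - 2*5 = -6 - 10 = -16)
x = -11/4 (x = ¼ - 3 = -11/4 ≈ -2.7500)
w(z) = 11/2 (w(z) = -2*(-11/4) = 11/2)
w((3 + I)²)*(-5 + 46) = 11*(-5 + 46)/2 = (11/2)*41 = 451/2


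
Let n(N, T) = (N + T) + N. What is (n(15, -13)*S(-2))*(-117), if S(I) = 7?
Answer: -13923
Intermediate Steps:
n(N, T) = T + 2*N
(n(15, -13)*S(-2))*(-117) = ((-13 + 2*15)*7)*(-117) = ((-13 + 30)*7)*(-117) = (17*7)*(-117) = 119*(-117) = -13923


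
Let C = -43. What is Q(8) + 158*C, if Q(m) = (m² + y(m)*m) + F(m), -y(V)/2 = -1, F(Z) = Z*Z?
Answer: -6650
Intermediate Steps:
F(Z) = Z²
y(V) = 2 (y(V) = -2*(-1) = 2)
Q(m) = 2*m + 2*m² (Q(m) = (m² + 2*m) + m² = 2*m + 2*m²)
Q(8) + 158*C = 2*8*(1 + 8) + 158*(-43) = 2*8*9 - 6794 = 144 - 6794 = -6650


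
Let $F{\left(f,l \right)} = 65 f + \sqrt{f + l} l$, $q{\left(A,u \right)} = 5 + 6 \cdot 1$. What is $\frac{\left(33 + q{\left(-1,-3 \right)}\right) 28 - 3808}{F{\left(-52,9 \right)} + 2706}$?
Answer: $\frac{1736224}{457759} + \frac{23184 i \sqrt{43}}{457759} \approx 3.7929 + 0.33211 i$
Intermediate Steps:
$q{\left(A,u \right)} = 11$ ($q{\left(A,u \right)} = 5 + 6 = 11$)
$F{\left(f,l \right)} = 65 f + l \sqrt{f + l}$
$\frac{\left(33 + q{\left(-1,-3 \right)}\right) 28 - 3808}{F{\left(-52,9 \right)} + 2706} = \frac{\left(33 + 11\right) 28 - 3808}{\left(65 \left(-52\right) + 9 \sqrt{-52 + 9}\right) + 2706} = \frac{44 \cdot 28 - 3808}{\left(-3380 + 9 \sqrt{-43}\right) + 2706} = \frac{1232 - 3808}{\left(-3380 + 9 i \sqrt{43}\right) + 2706} = - \frac{2576}{\left(-3380 + 9 i \sqrt{43}\right) + 2706} = - \frac{2576}{-674 + 9 i \sqrt{43}}$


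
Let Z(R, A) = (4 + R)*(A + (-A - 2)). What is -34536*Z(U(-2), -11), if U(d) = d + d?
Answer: 0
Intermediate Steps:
U(d) = 2*d
Z(R, A) = -8 - 2*R (Z(R, A) = (4 + R)*(A + (-2 - A)) = (4 + R)*(-2) = -8 - 2*R)
-34536*Z(U(-2), -11) = -34536*(-8 - 4*(-2)) = -34536*(-8 - 2*(-4)) = -34536*(-8 + 8) = -34536*0 = 0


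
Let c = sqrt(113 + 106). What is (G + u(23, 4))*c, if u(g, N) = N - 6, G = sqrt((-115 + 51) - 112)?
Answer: -2*sqrt(219) + 4*I*sqrt(2409) ≈ -29.597 + 196.33*I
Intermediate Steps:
G = 4*I*sqrt(11) (G = sqrt(-64 - 112) = sqrt(-176) = 4*I*sqrt(11) ≈ 13.266*I)
u(g, N) = -6 + N
c = sqrt(219) ≈ 14.799
(G + u(23, 4))*c = (4*I*sqrt(11) + (-6 + 4))*sqrt(219) = (4*I*sqrt(11) - 2)*sqrt(219) = (-2 + 4*I*sqrt(11))*sqrt(219) = sqrt(219)*(-2 + 4*I*sqrt(11))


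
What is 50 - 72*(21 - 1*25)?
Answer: 338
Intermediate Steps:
50 - 72*(21 - 1*25) = 50 - 72*(21 - 25) = 50 - 72*(-4) = 50 + 288 = 338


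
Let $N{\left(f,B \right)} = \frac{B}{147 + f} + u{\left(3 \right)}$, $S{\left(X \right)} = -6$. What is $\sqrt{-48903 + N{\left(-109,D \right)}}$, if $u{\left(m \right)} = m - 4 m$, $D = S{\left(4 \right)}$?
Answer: $\frac{39 i \sqrt{11609}}{19} \approx 221.16 i$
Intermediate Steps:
$D = -6$
$u{\left(m \right)} = - 3 m$
$N{\left(f,B \right)} = -9 + \frac{B}{147 + f}$ ($N{\left(f,B \right)} = \frac{B}{147 + f} - 9 = -9 + \frac{B}{147 + f}$)
$\sqrt{-48903 + N{\left(-109,D \right)}} = \sqrt{-48903 + \frac{-1323 - 6 - -981}{147 - 109}} = \sqrt{-48903 + \frac{-1323 - 6 + 981}{38}} = \sqrt{-48903 + \frac{1}{38} \left(-348\right)} = \sqrt{-48903 - \frac{174}{19}} = \sqrt{- \frac{929331}{19}} = \frac{39 i \sqrt{11609}}{19}$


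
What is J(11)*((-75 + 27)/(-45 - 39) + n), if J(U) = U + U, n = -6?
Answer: -836/7 ≈ -119.43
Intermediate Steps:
J(U) = 2*U
J(11)*((-75 + 27)/(-45 - 39) + n) = (2*11)*((-75 + 27)/(-45 - 39) - 6) = 22*(-48/(-84) - 6) = 22*(-48*(-1/84) - 6) = 22*(4/7 - 6) = 22*(-38/7) = -836/7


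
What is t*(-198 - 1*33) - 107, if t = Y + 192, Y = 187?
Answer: -87656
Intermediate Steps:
t = 379 (t = 187 + 192 = 379)
t*(-198 - 1*33) - 107 = 379*(-198 - 1*33) - 107 = 379*(-198 - 33) - 107 = 379*(-231) - 107 = -87549 - 107 = -87656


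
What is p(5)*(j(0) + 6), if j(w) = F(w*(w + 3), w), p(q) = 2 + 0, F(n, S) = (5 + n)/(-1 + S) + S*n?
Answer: 2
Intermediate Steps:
F(n, S) = S*n + (5 + n)/(-1 + S) (F(n, S) = (5 + n)/(-1 + S) + S*n = S*n + (5 + n)/(-1 + S))
p(q) = 2
j(w) = (5 + w*(3 + w) + w**3*(3 + w) - w**2*(3 + w))/(-1 + w) (j(w) = (5 + w*(w + 3) + (w*(w + 3))*w**2 - w*w*(w + 3))/(-1 + w) = (5 + w*(3 + w) + (w*(3 + w))*w**2 - w*w*(3 + w))/(-1 + w) = (5 + w*(3 + w) + w**3*(3 + w) - w**2*(3 + w))/(-1 + w))
p(5)*(j(0) + 6) = 2*((5 + 0**4 - 2*0**2 + 2*0**3 + 3*0)/(-1 + 0) + 6) = 2*((5 + 0 - 2*0 + 2*0 + 0)/(-1) + 6) = 2*(-(5 + 0 + 0 + 0 + 0) + 6) = 2*(-1*5 + 6) = 2*(-5 + 6) = 2*1 = 2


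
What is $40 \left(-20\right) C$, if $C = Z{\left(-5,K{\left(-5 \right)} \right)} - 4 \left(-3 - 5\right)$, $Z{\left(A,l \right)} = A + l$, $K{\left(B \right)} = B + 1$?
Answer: $-18400$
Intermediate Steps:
$K{\left(B \right)} = 1 + B$
$C = 23$ ($C = \left(-5 + \left(1 - 5\right)\right) - 4 \left(-3 - 5\right) = \left(-5 - 4\right) - -32 = -9 + 32 = 23$)
$40 \left(-20\right) C = 40 \left(-20\right) 23 = \left(-800\right) 23 = -18400$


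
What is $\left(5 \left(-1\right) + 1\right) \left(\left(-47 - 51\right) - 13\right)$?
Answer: $444$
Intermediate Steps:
$\left(5 \left(-1\right) + 1\right) \left(\left(-47 - 51\right) - 13\right) = \left(-5 + 1\right) \left(-98 - 13\right) = \left(-4\right) \left(-111\right) = 444$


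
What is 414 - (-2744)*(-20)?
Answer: -54466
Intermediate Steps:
414 - (-2744)*(-20) = 414 - 392*140 = 414 - 54880 = -54466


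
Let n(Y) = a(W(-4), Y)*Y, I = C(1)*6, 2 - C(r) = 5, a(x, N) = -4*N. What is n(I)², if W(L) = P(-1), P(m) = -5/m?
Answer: 1679616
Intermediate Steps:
W(L) = 5 (W(L) = -5/(-1) = -5*(-1) = 5)
C(r) = -3 (C(r) = 2 - 1*5 = 2 - 5 = -3)
I = -18 (I = -3*6 = -18)
n(Y) = -4*Y² (n(Y) = (-4*Y)*Y = -4*Y²)
n(I)² = (-4*(-18)²)² = (-4*324)² = (-1296)² = 1679616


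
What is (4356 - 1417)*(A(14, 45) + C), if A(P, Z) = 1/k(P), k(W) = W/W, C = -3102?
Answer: -9113839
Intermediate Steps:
k(W) = 1
A(P, Z) = 1 (A(P, Z) = 1/1 = 1)
(4356 - 1417)*(A(14, 45) + C) = (4356 - 1417)*(1 - 3102) = 2939*(-3101) = -9113839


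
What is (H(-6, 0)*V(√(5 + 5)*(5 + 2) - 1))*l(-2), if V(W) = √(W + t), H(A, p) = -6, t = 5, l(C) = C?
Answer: 12*√(4 + 7*√10) ≈ 61.348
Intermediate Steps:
V(W) = √(5 + W) (V(W) = √(W + 5) = √(5 + W))
(H(-6, 0)*V(√(5 + 5)*(5 + 2) - 1))*l(-2) = -6*√(5 + (√(5 + 5)*(5 + 2) - 1))*(-2) = -6*√(5 + (√10*7 - 1))*(-2) = -6*√(5 + (7*√10 - 1))*(-2) = -6*√(5 + (-1 + 7*√10))*(-2) = -6*√(4 + 7*√10)*(-2) = 12*√(4 + 7*√10)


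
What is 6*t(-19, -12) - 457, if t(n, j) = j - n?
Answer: -415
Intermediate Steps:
6*t(-19, -12) - 457 = 6*(-12 - 1*(-19)) - 457 = 6*(-12 + 19) - 457 = 6*7 - 457 = 42 - 457 = -415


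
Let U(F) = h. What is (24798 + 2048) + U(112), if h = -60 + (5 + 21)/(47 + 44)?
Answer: 187504/7 ≈ 26786.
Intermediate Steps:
h = -418/7 (h = -60 + 26/91 = -60 + 26*(1/91) = -60 + 2/7 = -418/7 ≈ -59.714)
U(F) = -418/7
(24798 + 2048) + U(112) = (24798 + 2048) - 418/7 = 26846 - 418/7 = 187504/7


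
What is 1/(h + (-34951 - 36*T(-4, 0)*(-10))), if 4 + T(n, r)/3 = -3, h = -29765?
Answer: -1/72276 ≈ -1.3836e-5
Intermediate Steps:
T(n, r) = -21 (T(n, r) = -12 + 3*(-3) = -12 - 9 = -21)
1/(h + (-34951 - 36*T(-4, 0)*(-10))) = 1/(-29765 + (-34951 - 36*(-21)*(-10))) = 1/(-29765 + (-34951 + 756*(-10))) = 1/(-29765 + (-34951 - 7560)) = 1/(-29765 - 42511) = 1/(-72276) = -1/72276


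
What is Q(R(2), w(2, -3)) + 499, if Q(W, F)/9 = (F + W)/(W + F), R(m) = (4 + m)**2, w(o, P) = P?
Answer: 508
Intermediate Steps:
Q(W, F) = 9 (Q(W, F) = 9*((F + W)/(W + F)) = 9*((F + W)/(F + W)) = 9*1 = 9)
Q(R(2), w(2, -3)) + 499 = 9 + 499 = 508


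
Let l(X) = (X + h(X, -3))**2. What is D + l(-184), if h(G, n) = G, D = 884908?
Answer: 1020332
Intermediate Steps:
l(X) = 4*X**2 (l(X) = (X + X)**2 = (2*X)**2 = 4*X**2)
D + l(-184) = 884908 + 4*(-184)**2 = 884908 + 4*33856 = 884908 + 135424 = 1020332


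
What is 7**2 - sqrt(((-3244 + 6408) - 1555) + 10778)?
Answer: 49 - sqrt(12387) ≈ -62.297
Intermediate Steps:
7**2 - sqrt(((-3244 + 6408) - 1555) + 10778) = 49 - sqrt((3164 - 1555) + 10778) = 49 - sqrt(1609 + 10778) = 49 - sqrt(12387)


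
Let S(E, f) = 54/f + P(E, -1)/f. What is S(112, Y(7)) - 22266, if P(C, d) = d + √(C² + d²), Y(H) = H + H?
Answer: -311671/14 + √12545/14 ≈ -22254.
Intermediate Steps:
Y(H) = 2*H
S(E, f) = 54/f + (-1 + √(1 + E²))/f (S(E, f) = 54/f + (-1 + √(E² + (-1)²))/f = 54/f + (-1 + √(E² + 1))/f = 54/f + (-1 + √(1 + E²))/f)
S(112, Y(7)) - 22266 = (53 + √(1 + 112²))/((2*7)) - 22266 = (53 + √(1 + 12544))/14 - 22266 = (53 + √12545)/14 - 22266 = (53/14 + √12545/14) - 22266 = -311671/14 + √12545/14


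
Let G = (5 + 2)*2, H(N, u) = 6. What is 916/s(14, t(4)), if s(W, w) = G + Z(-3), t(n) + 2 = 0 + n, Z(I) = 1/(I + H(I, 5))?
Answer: 2748/43 ≈ 63.907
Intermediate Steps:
Z(I) = 1/(6 + I) (Z(I) = 1/(I + 6) = 1/(6 + I))
G = 14 (G = 7*2 = 14)
t(n) = -2 + n (t(n) = -2 + (0 + n) = -2 + n)
s(W, w) = 43/3 (s(W, w) = 14 + 1/(6 - 3) = 14 + 1/3 = 14 + ⅓ = 43/3)
916/s(14, t(4)) = 916/(43/3) = 916*(3/43) = 2748/43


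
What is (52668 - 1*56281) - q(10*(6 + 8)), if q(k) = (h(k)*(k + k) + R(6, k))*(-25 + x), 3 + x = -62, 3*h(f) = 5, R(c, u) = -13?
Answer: 37217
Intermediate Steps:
h(f) = 5/3 (h(f) = (⅓)*5 = 5/3)
x = -65 (x = -3 - 62 = -65)
q(k) = 1170 - 300*k (q(k) = (5*(k + k)/3 - 13)*(-25 - 65) = (5*(2*k)/3 - 13)*(-90) = (10*k/3 - 13)*(-90) = (-13 + 10*k/3)*(-90) = 1170 - 300*k)
(52668 - 1*56281) - q(10*(6 + 8)) = (52668 - 1*56281) - (1170 - 3000*(6 + 8)) = (52668 - 56281) - (1170 - 3000*14) = -3613 - (1170 - 300*140) = -3613 - (1170 - 42000) = -3613 - 1*(-40830) = -3613 + 40830 = 37217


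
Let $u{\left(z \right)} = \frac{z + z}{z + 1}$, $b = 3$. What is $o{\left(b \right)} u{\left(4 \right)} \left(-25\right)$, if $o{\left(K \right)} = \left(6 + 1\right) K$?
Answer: $-840$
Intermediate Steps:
$u{\left(z \right)} = \frac{2 z}{1 + z}$
$o{\left(K \right)} = 7 K$
$o{\left(b \right)} u{\left(4 \right)} \left(-25\right) = 7 \cdot 3 \cdot 2 \cdot 4 \frac{1}{1 + 4} \left(-25\right) = 21 \cdot 2 \cdot 4 \cdot \frac{1}{5} \left(-25\right) = 21 \cdot \frac{8}{5} \left(-25\right) = \frac{168}{5} \left(-25\right) = -840$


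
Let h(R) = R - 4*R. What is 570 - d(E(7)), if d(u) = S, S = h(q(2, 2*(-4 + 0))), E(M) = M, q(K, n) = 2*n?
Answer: 522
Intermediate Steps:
h(R) = -3*R
S = 48 (S = -6*2*(-4 + 0) = -6*2*(-4) = -6*(-8) = -3*(-16) = 48)
d(u) = 48
570 - d(E(7)) = 570 - 1*48 = 570 - 48 = 522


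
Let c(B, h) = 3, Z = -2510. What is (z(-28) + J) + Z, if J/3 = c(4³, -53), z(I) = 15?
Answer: -2486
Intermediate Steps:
J = 9 (J = 3*3 = 9)
(z(-28) + J) + Z = (15 + 9) - 2510 = 24 - 2510 = -2486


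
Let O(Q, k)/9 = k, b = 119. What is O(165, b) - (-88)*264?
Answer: 24303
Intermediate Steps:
O(Q, k) = 9*k
O(165, b) - (-88)*264 = 9*119 - (-88)*264 = 1071 - 1*(-23232) = 1071 + 23232 = 24303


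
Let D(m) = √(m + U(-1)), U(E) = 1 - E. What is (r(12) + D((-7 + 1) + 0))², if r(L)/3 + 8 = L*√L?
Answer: 4*(-12 + I + 36*√3)² ≈ 10138.0 + 402.83*I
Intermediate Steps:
r(L) = -24 + 3*L^(3/2) (r(L) = -24 + 3*(L*√L) = -24 + 3*L^(3/2))
D(m) = √(2 + m) (D(m) = √(m + (1 - 1*(-1))) = √(m + (1 + 1)) = √(m + 2) = √(2 + m))
(r(12) + D((-7 + 1) + 0))² = ((-24 + 3*12^(3/2)) + √(2 + ((-7 + 1) + 0)))² = ((-24 + 3*(24*√3)) + √(2 + (-6 + 0)))² = ((-24 + 72*√3) + √(2 - 6))² = ((-24 + 72*√3) + √(-4))² = ((-24 + 72*√3) + 2*I)² = (-24 + 2*I + 72*√3)²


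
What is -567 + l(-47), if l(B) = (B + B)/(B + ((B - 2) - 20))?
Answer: -32839/58 ≈ -566.19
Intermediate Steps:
l(B) = 2*B/(-22 + 2*B) (l(B) = (2*B)/(B + ((-2 + B) - 20)) = (2*B)/(B + (-22 + B)) = (2*B)/(-22 + 2*B) = 2*B/(-22 + 2*B))
-567 + l(-47) = -567 - 47/(-11 - 47) = -567 - 47/(-58) = -567 - 47*(-1/58) = -567 + 47/58 = -32839/58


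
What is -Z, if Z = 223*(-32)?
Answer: 7136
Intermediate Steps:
Z = -7136
-Z = -1*(-7136) = 7136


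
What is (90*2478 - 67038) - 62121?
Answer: 93861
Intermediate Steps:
(90*2478 - 67038) - 62121 = (223020 - 67038) - 62121 = 155982 - 62121 = 93861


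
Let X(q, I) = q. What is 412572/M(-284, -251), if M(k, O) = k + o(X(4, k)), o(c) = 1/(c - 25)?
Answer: -8664012/5965 ≈ -1452.5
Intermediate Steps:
o(c) = 1/(-25 + c)
M(k, O) = -1/21 + k (M(k, O) = k + 1/(-25 + 4) = k + 1/(-21) = k - 1/21 = -1/21 + k)
412572/M(-284, -251) = 412572/(-1/21 - 284) = 412572/(-5965/21) = 412572*(-21/5965) = -8664012/5965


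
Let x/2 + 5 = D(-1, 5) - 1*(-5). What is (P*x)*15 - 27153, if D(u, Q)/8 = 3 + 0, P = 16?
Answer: -15633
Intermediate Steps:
D(u, Q) = 24 (D(u, Q) = 8*(3 + 0) = 8*3 = 24)
x = 48 (x = -10 + 2*(24 - 1*(-5)) = -10 + 2*(24 + 5) = -10 + 2*29 = -10 + 58 = 48)
(P*x)*15 - 27153 = (16*48)*15 - 27153 = 768*15 - 27153 = 11520 - 27153 = -15633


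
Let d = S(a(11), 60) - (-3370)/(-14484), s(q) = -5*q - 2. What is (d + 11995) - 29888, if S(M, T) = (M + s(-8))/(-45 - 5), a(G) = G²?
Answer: -1620072757/90525 ≈ -17896.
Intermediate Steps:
s(q) = -2 - 5*q
S(M, T) = -19/25 - M/50 (S(M, T) = (M + (-2 - 5*(-8)))/(-45 - 5) = (M + (-2 + 40))/(-50) = (M + 38)*(-1/50) = (38 + M)*(-1/50) = -19/25 - M/50)
d = -308932/90525 (d = (-19/25 - 1/50*11²) - (-3370)/(-14484) = (-19/25 - 1/50*121) - (-3370)*(-1)/14484 = (-19/25 - 121/50) - 1*1685/7242 = -159/50 - 1685/7242 = -308932/90525 ≈ -3.4127)
(d + 11995) - 29888 = (-308932/90525 + 11995) - 29888 = 1085538443/90525 - 29888 = -1620072757/90525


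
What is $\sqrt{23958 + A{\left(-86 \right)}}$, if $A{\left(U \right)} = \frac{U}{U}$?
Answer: $\sqrt{23959} \approx 154.79$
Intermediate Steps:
$A{\left(U \right)} = 1$
$\sqrt{23958 + A{\left(-86 \right)}} = \sqrt{23958 + 1} = \sqrt{23959}$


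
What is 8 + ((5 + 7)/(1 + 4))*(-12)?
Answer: -104/5 ≈ -20.800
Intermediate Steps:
8 + ((5 + 7)/(1 + 4))*(-12) = 8 + (12/5)*(-12) = 8 - 144/5 = -104/5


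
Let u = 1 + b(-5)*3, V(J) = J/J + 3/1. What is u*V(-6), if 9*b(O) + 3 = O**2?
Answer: 100/3 ≈ 33.333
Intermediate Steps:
b(O) = -1/3 + O**2/9
V(J) = 4 (V(J) = 1 + 3*1 = 1 + 3 = 4)
u = 25/3 (u = 1 + (-1/3 + (1/9)*(-5)**2)*3 = 1 + (-1/3 + (1/9)*25)*3 = 1 + (-1/3 + 25/9)*3 = 1 + (22/9)*3 = 1 + 22/3 = 25/3 ≈ 8.3333)
u*V(-6) = (25/3)*4 = 100/3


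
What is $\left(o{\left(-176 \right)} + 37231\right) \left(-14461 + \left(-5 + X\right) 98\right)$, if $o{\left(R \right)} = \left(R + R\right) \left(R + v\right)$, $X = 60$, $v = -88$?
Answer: $-1180672289$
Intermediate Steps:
$o{\left(R \right)} = 2 R \left(-88 + R\right)$ ($o{\left(R \right)} = \left(R + R\right) \left(R - 88\right) = 2 R \left(-88 + R\right)$)
$\left(o{\left(-176 \right)} + 37231\right) \left(-14461 + \left(-5 + X\right) 98\right) = \left(2 \left(-176\right) \left(-88 - 176\right) + 37231\right) \left(-14461 + \left(-5 + 60\right) 98\right) = \left(2 \left(-176\right) \left(-264\right) + 37231\right) \left(-14461 + 55 \cdot 98\right) = \left(92928 + 37231\right) \left(-14461 + 5390\right) = 130159 \left(-9071\right) = -1180672289$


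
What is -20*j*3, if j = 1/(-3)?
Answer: 20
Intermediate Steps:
j = -⅓ ≈ -0.33333
-20*j*3 = -(-20)*3/3 = -20*(-1) = 20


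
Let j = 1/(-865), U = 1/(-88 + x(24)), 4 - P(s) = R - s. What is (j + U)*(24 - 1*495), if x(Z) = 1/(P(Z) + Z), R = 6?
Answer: 6882409/1166885 ≈ 5.8981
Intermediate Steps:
P(s) = -2 + s (P(s) = 4 - (6 - s) = 4 + (-6 + s) = -2 + s)
x(Z) = 1/(-2 + 2*Z) (x(Z) = 1/((-2 + Z) + Z) = 1/(-2 + 2*Z))
U = -46/4047 (U = 1/(-88 + 1/(2*(-1 + 24))) = 1/(-88 + (1/2)/23) = 1/(-88 + (1/2)*(1/23)) = 1/(-88 + 1/46) = 1/(-4047/46) = -46/4047 ≈ -0.011366)
j = -1/865 ≈ -0.0011561
(j + U)*(24 - 1*495) = (-1/865 - 46/4047)*(24 - 1*495) = -43837*(24 - 495)/3500655 = -43837/3500655*(-471) = 6882409/1166885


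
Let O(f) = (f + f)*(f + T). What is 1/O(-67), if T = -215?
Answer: 1/37788 ≈ 2.6463e-5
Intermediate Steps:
O(f) = 2*f*(-215 + f) (O(f) = (f + f)*(f - 215) = (2*f)*(-215 + f) = 2*f*(-215 + f))
1/O(-67) = 1/(2*(-67)*(-215 - 67)) = 1/(2*(-67)*(-282)) = 1/37788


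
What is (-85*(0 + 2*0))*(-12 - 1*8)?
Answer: 0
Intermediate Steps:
(-85*(0 + 2*0))*(-12 - 1*8) = (-85*(0 + 0))*(-12 - 8) = -85*0*(-20) = 0*(-20) = 0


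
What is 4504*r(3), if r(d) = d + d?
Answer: 27024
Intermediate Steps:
r(d) = 2*d
4504*r(3) = 4504*(2*3) = 4504*6 = 27024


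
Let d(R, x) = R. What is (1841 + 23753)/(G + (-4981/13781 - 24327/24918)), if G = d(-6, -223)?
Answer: -2929616851684/839912231 ≈ -3488.0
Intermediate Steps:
G = -6
(1841 + 23753)/(G + (-4981/13781 - 24327/24918)) = (1841 + 23753)/(-6 + (-4981/13781 - 24327/24918)) = 25594/(-6 + (-4981*1/13781 - 24327*1/24918)) = 25594/(-6 + (-4981/13781 - 8109/8306)) = 25594/(-6 - 153122315/114464986) = 25594/(-839912231/114464986) = 25594*(-114464986/839912231) = -2929616851684/839912231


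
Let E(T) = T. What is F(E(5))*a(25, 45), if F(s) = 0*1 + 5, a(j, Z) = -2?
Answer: -10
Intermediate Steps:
F(s) = 5 (F(s) = 0 + 5 = 5)
F(E(5))*a(25, 45) = 5*(-2) = -10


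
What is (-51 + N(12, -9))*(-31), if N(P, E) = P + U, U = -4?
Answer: 1333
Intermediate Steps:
N(P, E) = -4 + P (N(P, E) = P - 4 = -4 + P)
(-51 + N(12, -9))*(-31) = (-51 + (-4 + 12))*(-31) = (-51 + 8)*(-31) = -43*(-31) = 1333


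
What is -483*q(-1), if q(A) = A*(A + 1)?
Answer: 0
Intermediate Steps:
q(A) = A*(1 + A)
-483*q(-1) = -(-483)*(1 - 1) = -(-483)*0 = -483*0 = 0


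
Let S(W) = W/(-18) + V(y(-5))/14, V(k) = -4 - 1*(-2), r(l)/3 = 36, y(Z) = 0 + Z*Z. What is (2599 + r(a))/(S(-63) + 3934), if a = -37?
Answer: 37898/55123 ≈ 0.68752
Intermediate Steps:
y(Z) = Z² (y(Z) = 0 + Z² = Z²)
r(l) = 108 (r(l) = 3*36 = 108)
V(k) = -2 (V(k) = -4 + 2 = -2)
S(W) = -⅐ - W/18 (S(W) = W/(-18) - 2/14 = W*(-1/18) - 2*1/14 = -W/18 - ⅐ = -⅐ - W/18)
(2599 + r(a))/(S(-63) + 3934) = (2599 + 108)/((-⅐ - 1/18*(-63)) + 3934) = 2707/((-⅐ + 7/2) + 3934) = 2707/(47/14 + 3934) = 2707/(55123/14) = 2707*(14/55123) = 37898/55123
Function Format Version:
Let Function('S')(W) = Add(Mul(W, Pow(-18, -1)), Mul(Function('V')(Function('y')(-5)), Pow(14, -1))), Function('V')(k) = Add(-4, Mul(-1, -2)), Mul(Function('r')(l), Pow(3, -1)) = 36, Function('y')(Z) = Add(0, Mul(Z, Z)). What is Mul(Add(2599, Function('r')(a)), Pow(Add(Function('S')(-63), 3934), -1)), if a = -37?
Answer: Rational(37898, 55123) ≈ 0.68752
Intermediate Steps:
Function('y')(Z) = Pow(Z, 2) (Function('y')(Z) = Add(0, Pow(Z, 2)) = Pow(Z, 2))
Function('r')(l) = 108 (Function('r')(l) = Mul(3, 36) = 108)
Function('V')(k) = -2 (Function('V')(k) = Add(-4, 2) = -2)
Function('S')(W) = Add(Rational(-1, 7), Mul(Rational(-1, 18), W)) (Function('S')(W) = Add(Mul(W, Pow(-18, -1)), Mul(-2, Pow(14, -1))) = Add(Mul(W, Rational(-1, 18)), Mul(-2, Rational(1, 14))) = Add(Mul(Rational(-1, 18), W), Rational(-1, 7)) = Add(Rational(-1, 7), Mul(Rational(-1, 18), W)))
Mul(Add(2599, Function('r')(a)), Pow(Add(Function('S')(-63), 3934), -1)) = Mul(Add(2599, 108), Pow(Add(Add(Rational(-1, 7), Mul(Rational(-1, 18), -63)), 3934), -1)) = Mul(2707, Pow(Add(Add(Rational(-1, 7), Rational(7, 2)), 3934), -1)) = Mul(2707, Pow(Add(Rational(47, 14), 3934), -1)) = Mul(2707, Pow(Rational(55123, 14), -1)) = Mul(2707, Rational(14, 55123)) = Rational(37898, 55123)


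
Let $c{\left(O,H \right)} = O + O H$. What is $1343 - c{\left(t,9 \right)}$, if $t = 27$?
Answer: $1073$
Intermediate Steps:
$c{\left(O,H \right)} = O + H O$
$1343 - c{\left(t,9 \right)} = 1343 - 27 \left(1 + 9\right) = 1343 - 27 \cdot 10 = 1343 - 270 = 1073$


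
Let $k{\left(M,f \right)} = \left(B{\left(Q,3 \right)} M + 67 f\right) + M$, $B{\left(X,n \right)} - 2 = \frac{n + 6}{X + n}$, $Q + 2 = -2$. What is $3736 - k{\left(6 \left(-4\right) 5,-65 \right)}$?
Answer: $7371$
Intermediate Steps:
$Q = -4$ ($Q = -2 - 2 = -4$)
$B{\left(X,n \right)} = 2 + \frac{6 + n}{X + n}$ ($B{\left(X,n \right)} = 2 + \frac{n + 6}{X + n} = 2 + \frac{6 + n}{X + n}$)
$k{\left(M,f \right)} = - 6 M + 67 f$ ($k{\left(M,f \right)} = \left(\frac{6 + 2 \left(-4\right) + 3 \cdot 3}{-4 + 3} M + 67 f\right) + M = \left(\frac{6 - 8 + 9}{-1} M + 67 f\right) + M = \left(\left(-1\right) 7 M + 67 f\right) + M = \left(- 7 M + 67 f\right) + M = - 6 M + 67 f$)
$3736 - k{\left(6 \left(-4\right) 5,-65 \right)} = 3736 - \left(- 6 \cdot 6 \left(-4\right) 5 + 67 \left(-65\right)\right) = 3736 - \left(- 6 \left(\left(-24\right) 5\right) - 4355\right) = 3736 - \left(\left(-6\right) \left(-120\right) - 4355\right) = 3736 - \left(720 - 4355\right) = 3736 - -3635 = 3736 + 3635 = 7371$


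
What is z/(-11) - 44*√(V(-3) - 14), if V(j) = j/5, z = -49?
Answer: 49/11 - 44*I*√365/5 ≈ 4.4545 - 168.12*I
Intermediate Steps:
V(j) = j/5 (V(j) = j*(⅕) = j/5)
z/(-11) - 44*√(V(-3) - 14) = -49/(-11) - 44*√((⅕)*(-3) - 14) = -49*(-1/11) - 44*√(-⅗ - 14) = 49/11 - 44*I*√365/5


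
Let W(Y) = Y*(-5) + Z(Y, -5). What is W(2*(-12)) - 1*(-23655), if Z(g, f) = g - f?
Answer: 23756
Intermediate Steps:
W(Y) = 5 - 4*Y (W(Y) = Y*(-5) + (Y - 1*(-5)) = -5*Y + (Y + 5) = -5*Y + (5 + Y) = 5 - 4*Y)
W(2*(-12)) - 1*(-23655) = (5 - 8*(-12)) - 1*(-23655) = (5 - 4*(-24)) + 23655 = (5 + 96) + 23655 = 101 + 23655 = 23756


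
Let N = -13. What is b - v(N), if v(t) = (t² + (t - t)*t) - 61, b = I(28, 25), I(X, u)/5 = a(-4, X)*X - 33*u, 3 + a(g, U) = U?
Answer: -733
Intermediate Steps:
a(g, U) = -3 + U
I(X, u) = -165*u + 5*X*(-3 + X) (I(X, u) = 5*((-3 + X)*X - 33*u) = 5*(X*(-3 + X) - 33*u) = 5*(-33*u + X*(-3 + X)) = -165*u + 5*X*(-3 + X))
b = -625 (b = -165*25 + 5*28*(-3 + 28) = -4125 + 5*28*25 = -4125 + 3500 = -625)
v(t) = -61 + t² (v(t) = (t² + 0*t) - 61 = (t² + 0) - 61 = t² - 61 = -61 + t²)
b - v(N) = -625 - (-61 + (-13)²) = -625 - (-61 + 169) = -625 - 1*108 = -625 - 108 = -733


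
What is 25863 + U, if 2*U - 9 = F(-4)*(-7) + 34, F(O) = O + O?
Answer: 51825/2 ≈ 25913.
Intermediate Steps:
F(O) = 2*O
U = 99/2 (U = 9/2 + ((2*(-4))*(-7) + 34)/2 = 9/2 + (-8*(-7) + 34)/2 = 9/2 + (56 + 34)/2 = 9/2 + (½)*90 = 9/2 + 45 = 99/2 ≈ 49.500)
25863 + U = 25863 + 99/2 = 51825/2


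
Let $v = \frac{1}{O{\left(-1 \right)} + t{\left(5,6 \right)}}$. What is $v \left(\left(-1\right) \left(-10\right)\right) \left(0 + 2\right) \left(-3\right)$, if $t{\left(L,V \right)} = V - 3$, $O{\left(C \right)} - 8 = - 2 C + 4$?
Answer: $- \frac{60}{17} \approx -3.5294$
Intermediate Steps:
$O{\left(C \right)} = 12 - 2 C$ ($O{\left(C \right)} = 8 - \left(-4 + 2 C\right) = 12 - 2 C$)
$t{\left(L,V \right)} = -3 + V$
$v = \frac{1}{17}$ ($v = \frac{1}{\left(12 - -2\right) + \left(-3 + 6\right)} = \frac{1}{\left(12 + 2\right) + 3} = \frac{1}{14 + 3} = \frac{1}{17} \approx 0.058824$)
$v \left(\left(-1\right) \left(-10\right)\right) \left(0 + 2\right) \left(-3\right) = \frac{\left(-1\right) \left(-10\right)}{17} \left(0 + 2\right) \left(-3\right) = \frac{1}{17} \cdot 10 \cdot 2 \left(-3\right) = \frac{10}{17} \left(-6\right) = - \frac{60}{17}$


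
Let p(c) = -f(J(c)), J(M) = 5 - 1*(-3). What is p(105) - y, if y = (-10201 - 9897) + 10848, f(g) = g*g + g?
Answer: 9178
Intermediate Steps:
J(M) = 8 (J(M) = 5 + 3 = 8)
f(g) = g + g² (f(g) = g² + g = g + g²)
y = -9250 (y = -20098 + 10848 = -9250)
p(c) = -72 (p(c) = -8*(1 + 8) = -8*9 = -1*72 = -72)
p(105) - y = -72 - 1*(-9250) = -72 + 9250 = 9178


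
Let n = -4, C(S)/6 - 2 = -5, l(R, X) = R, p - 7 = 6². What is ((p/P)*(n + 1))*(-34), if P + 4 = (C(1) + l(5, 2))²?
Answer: 1462/55 ≈ 26.582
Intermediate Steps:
p = 43 (p = 7 + 6² = 7 + 36 = 43)
C(S) = -18 (C(S) = 12 + 6*(-5) = 12 - 30 = -18)
P = 165 (P = -4 + (-18 + 5)² = -4 + (-13)² = -4 + 169 = 165)
((p/P)*(n + 1))*(-34) = ((43/165)*(-4 + 1))*(-34) = ((43*(1/165))*(-3))*(-34) = ((43/165)*(-3))*(-34) = -43/55*(-34) = 1462/55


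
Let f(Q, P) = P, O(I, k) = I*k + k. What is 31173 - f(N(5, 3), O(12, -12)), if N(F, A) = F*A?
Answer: 31329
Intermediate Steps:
N(F, A) = A*F
O(I, k) = k + I*k
31173 - f(N(5, 3), O(12, -12)) = 31173 - (-12)*(1 + 12) = 31173 - (-12)*13 = 31173 - 1*(-156) = 31173 + 156 = 31329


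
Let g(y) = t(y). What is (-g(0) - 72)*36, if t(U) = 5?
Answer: -2772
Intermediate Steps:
g(y) = 5
(-g(0) - 72)*36 = (-1*5 - 72)*36 = (-5 - 72)*36 = -77*36 = -2772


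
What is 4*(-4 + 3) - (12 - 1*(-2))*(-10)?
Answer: 136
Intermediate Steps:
4*(-4 + 3) - (12 - 1*(-2))*(-10) = 4*(-1) - (12 + 2)*(-10) = -4 - 14*(-10) = -4 - 1*(-140) = -4 + 140 = 136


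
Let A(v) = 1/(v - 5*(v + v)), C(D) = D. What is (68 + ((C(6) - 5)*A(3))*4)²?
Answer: 3356224/729 ≈ 4603.9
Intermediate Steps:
A(v) = -1/(9*v) (A(v) = 1/(v - 10*v) = 1/(-9*v) = -1/(9*v))
(68 + ((C(6) - 5)*A(3))*4)² = (68 + ((6 - 5)*(-⅑/3))*4)² = (68 + (1*(-⅑*⅓))*4)² = (68 + (1*(-1/27))*4)² = (68 - 1/27*4)² = (68 - 4/27)² = (1832/27)² = 3356224/729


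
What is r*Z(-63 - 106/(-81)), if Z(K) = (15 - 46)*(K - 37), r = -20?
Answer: -4956280/81 ≈ -61189.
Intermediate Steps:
Z(K) = 1147 - 31*K (Z(K) = -31*(-37 + K) = 1147 - 31*K)
r*Z(-63 - 106/(-81)) = -20*(1147 - 31*(-63 - 106/(-81))) = -20*(1147 - 31*(-63 - 106*(-1)/81)) = -20*(1147 - 31*(-63 - 1*(-106/81))) = -20*(1147 - 31*(-63 + 106/81)) = -20*(1147 - 31*(-4997/81)) = -20*(1147 + 154907/81) = -20*247814/81 = -4956280/81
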